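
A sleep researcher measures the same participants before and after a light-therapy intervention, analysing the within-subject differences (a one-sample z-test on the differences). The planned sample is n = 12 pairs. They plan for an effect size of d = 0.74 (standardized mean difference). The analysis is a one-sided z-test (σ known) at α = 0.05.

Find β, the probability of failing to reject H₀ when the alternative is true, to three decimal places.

β ≈ 0.179

Noncentrality parameter: δ = d·√n = 0.74 × √12 = 2.5634
One-sided α = 0.05 → critical value z_{0.05} = 1.645.
Power = P(Z > 1.645 − δ) = Φ(0.919) = 0.8208.
Type II error: β = 1 − power = 1 − 0.8208 = 0.1792.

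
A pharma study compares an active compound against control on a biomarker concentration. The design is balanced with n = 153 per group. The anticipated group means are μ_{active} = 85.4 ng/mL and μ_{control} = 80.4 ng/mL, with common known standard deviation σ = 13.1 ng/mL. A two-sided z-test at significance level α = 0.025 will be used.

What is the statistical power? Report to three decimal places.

Standardized effect: d = |μ_{active} − μ_{control}| / σ = |85.4 − 80.4| / 13.1 = 0.3817
Noncentrality parameter: δ = d·√(n/2) = 0.3817 × √(153/2) = 3.3383
Two-sided α = 0.025 → critical value z_{0.0125} = 2.241.
Power = Φ(δ − 2.241) + Φ(−δ − 2.241) = Φ(1.097) + Φ(-5.580) = 0.8637 + 0.0000 = 0.8637.

Power ≈ 0.864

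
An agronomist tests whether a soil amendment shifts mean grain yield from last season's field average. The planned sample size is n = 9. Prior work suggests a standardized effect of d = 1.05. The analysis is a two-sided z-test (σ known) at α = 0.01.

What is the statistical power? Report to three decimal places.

Noncentrality parameter: δ = d·√n = 1.05 × √9 = 3.1500
Two-sided α = 0.01 → critical value z_{0.005} = 2.576.
Power = Φ(δ − 2.576) + Φ(−δ − 2.576) = Φ(0.574) + Φ(-5.726) = 0.7171 + 0.0000 = 0.7171.

Power ≈ 0.717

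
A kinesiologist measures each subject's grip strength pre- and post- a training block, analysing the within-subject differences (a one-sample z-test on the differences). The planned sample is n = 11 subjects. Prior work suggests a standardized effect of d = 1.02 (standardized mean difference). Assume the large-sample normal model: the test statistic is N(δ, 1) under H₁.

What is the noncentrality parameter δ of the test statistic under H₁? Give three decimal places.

δ ≈ 3.383

The noncentrality parameter scales effect size by the design's sample-size factor: δ = d·√n = 1.02 × √11 = 3.3830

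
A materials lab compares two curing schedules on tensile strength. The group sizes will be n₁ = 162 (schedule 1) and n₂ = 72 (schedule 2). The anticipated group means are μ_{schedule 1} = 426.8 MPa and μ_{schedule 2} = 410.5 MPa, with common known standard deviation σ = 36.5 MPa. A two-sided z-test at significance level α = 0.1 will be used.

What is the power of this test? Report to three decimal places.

Power ≈ 0.934

Standardized effect: d = |μ_{schedule 1} − μ_{schedule 2}| / σ = |426.8 − 410.5| / 36.5 = 0.4466
Noncentrality parameter: δ = d / √(1/n₁ + 1/n₂) = 0.4466 / √(1/162 + 1/72) = 3.1529
Critical value for a two-sided test at α = 0.1: z_{α/2} = 1.645.
Power = Φ(δ − 1.645) + Φ(−δ − 1.645) = Φ(1.508) + Φ(-4.798) = 0.9342 + 0.0000 = 0.9342.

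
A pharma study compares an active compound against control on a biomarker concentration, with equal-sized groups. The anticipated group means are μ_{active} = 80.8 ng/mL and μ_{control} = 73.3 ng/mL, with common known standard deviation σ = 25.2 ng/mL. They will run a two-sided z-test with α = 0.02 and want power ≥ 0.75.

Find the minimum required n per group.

Standardized effect: d = |μ_{active} − μ_{control}| / σ = |80.8 − 73.3| / 25.2 = 0.2976
Set Φ(δ − 2.326) = 0.75; then δ − 2.326 = Φ⁻¹(0.75) = 0.674, giving δ = 3.001.
(Ignoring the negligible lower-tail rejection probability gives the usual closed-form inversion.)
δ = d·√(n/2) ⇒ n = 2(δ/d)² = 2 × (3.001 / 0.2976)² = 203.33.
Round up to the next whole unit.

n = 204 per group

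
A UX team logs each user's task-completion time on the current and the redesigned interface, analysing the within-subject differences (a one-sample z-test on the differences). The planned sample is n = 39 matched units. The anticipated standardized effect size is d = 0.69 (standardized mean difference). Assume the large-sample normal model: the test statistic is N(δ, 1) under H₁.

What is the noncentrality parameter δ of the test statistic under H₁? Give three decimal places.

δ ≈ 4.309

δ = d·√n = 0.69 × √39 = 4.3090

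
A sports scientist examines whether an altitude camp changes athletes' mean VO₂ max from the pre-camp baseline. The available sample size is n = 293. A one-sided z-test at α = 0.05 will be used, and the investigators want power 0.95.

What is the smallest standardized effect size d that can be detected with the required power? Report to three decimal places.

Required noncentrality: δ = z_{0.05} + z_{0.05} = 1.645 + 1.645 = 3.290.
δ = d·√n ⇒ d = δ/√n = 3.290/√293 = 0.1922.

d ≈ 0.192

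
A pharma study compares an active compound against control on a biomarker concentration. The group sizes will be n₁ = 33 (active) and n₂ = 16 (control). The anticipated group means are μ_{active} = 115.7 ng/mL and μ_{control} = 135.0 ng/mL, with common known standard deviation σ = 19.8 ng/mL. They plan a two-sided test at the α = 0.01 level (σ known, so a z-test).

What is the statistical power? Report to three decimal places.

Power ≈ 0.734

Standardized effect: d = |μ_{active} − μ_{control}| / σ = |115.7 − 135.0| / 19.8 = 0.9747
Noncentrality parameter: δ = d / √(1/n₁ + 1/n₂) = 0.9747 / √(1/33 + 1/16) = 3.1997
Two-sided α = 0.01 → critical value z_{0.005} = 2.576.
Power = Φ(δ − 2.576) + Φ(−δ − 2.576) = Φ(0.624) + Φ(-5.776) = 0.7336 + 0.0000 = 0.7336.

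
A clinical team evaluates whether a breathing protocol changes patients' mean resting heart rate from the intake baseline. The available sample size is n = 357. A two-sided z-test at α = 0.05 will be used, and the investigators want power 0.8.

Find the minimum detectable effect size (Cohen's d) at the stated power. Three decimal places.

Required noncentrality: δ = z_{0.025} + z_{0.20} = 1.960 + 0.842 = 2.802.
(Lower-tail contribution to power is negligible for δ > 0.)
δ = d·√n ⇒ d = δ/√n = 2.802/√357 = 0.1483.

d ≈ 0.148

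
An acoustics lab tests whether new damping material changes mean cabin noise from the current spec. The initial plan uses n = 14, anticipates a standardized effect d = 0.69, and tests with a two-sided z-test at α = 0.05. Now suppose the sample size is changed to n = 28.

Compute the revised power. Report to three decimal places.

With n = 28: δ = d·√n = 0.69 × √28 = 3.6511. Critical value z_{0.025} = 1.960.
Revised power = Φ(δ − 1.960) + Φ(−δ − 1.960) = Φ(1.691) + Φ(-5.611) = 0.9546 + 0.0000 = 0.9546.

Power ≈ 0.955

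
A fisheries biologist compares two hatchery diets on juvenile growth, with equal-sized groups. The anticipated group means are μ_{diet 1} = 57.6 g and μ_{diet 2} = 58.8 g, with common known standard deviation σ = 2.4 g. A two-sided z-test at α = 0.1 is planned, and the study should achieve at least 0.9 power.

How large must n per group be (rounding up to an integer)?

n = 69 per group

Standardized effect: d = |μ_{diet 1} − μ_{diet 2}| / σ = |57.6 − 58.8| / 2.4 = 0.5000
Set Φ(δ − 1.645) = 0.9; then δ − 1.645 = Φ⁻¹(0.9) = 1.282, giving δ = 2.926.
(For δ > 0 the lower-tail rejection region contributes negligibly to power, so the one-term inversion is standard.)
δ = d·√(n/2) ⇒ n = 2(δ/d)² = 2 × (2.926 / 0.5000)² = 68.51.
Rounding up, n = 69 per group.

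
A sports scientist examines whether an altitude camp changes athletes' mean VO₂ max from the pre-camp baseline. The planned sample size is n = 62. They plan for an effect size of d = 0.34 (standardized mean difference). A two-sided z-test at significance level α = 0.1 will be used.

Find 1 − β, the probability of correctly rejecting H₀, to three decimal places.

Noncentrality parameter: δ = d·√n = 0.34 × √62 = 2.6772
Two-sided α = 0.1 → critical value z_{0.05} = 1.645.
Power = Φ(δ − 1.645) + Φ(−δ − 1.645) = Φ(1.032) + Φ(-4.322) = 0.8490 + 0.0000 = 0.8490.

Power ≈ 0.849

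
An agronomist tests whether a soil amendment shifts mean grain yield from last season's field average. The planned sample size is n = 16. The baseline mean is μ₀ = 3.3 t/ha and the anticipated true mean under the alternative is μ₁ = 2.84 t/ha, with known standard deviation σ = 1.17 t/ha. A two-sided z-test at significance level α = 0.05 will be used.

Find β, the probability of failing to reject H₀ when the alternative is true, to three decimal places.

Standardized effect: d = |μ₁ − μ₀| / σ = |2.84 − 3.3| / 1.17 = 0.3932
Noncentrality parameter: δ = d·√n = 0.3932 × √16 = 1.5726
Critical value for a two-sided test at α = 0.05: z_{α/2} = 1.960.
Power = Φ(δ − 1.960) + Φ(−δ − 1.960) = Φ(-0.387) + Φ(-3.533) = 0.3493 + 0.0002 = 0.3495.
Type II error: β = 1 − power = 1 − 0.3495 = 0.6505.

β ≈ 0.651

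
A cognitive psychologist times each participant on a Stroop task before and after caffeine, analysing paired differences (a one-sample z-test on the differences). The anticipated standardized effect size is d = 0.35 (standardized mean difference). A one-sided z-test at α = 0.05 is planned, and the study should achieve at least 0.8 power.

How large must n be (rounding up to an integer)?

n = 51

Set Φ(δ − 1.645) = 0.8; then δ − 1.645 = Φ⁻¹(0.8) = 0.842, giving δ = 2.486.
δ = d·√n ⇒ n = (δ/d)² = (2.486 / 0.35)² = 50.47.
Round up to the next whole unit.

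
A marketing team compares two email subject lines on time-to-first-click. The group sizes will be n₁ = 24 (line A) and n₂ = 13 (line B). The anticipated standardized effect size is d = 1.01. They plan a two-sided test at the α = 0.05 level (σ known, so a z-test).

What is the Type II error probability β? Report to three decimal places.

Noncentrality parameter: λ = d / √(1/n₁ + 1/n₂) = 1.01 / √(1/24 + 1/13) = 2.9329
Two-sided α = 0.05 → critical value z_{0.025} = 1.960.
Power = Φ(λ − 1.960) + Φ(−λ − 1.960) = Φ(0.973) + Φ(-4.893) = 0.8347 + 0.0000 = 0.8347.
Type II error: β = 1 − power = 1 − 0.8347 = 0.1653.

β ≈ 0.165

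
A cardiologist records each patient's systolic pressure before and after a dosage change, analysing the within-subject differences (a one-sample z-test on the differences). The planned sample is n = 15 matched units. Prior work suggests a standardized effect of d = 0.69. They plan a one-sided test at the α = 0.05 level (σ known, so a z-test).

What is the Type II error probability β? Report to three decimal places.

Noncentrality parameter: δ = d·√n = 0.69 × √15 = 2.6724
One-sided α = 0.05 → critical value z_{0.05} = 1.645.
Power = P(Z > 1.645 − δ) = Φ(1.028) = 0.8479.
Type II error: β = 1 − power = 1 − 0.8479 = 0.1521.

β ≈ 0.152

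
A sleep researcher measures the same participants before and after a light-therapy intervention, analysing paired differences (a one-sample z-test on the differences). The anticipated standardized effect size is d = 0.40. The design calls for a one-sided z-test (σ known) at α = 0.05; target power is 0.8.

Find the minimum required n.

Set Φ(δ − 1.645) = 0.8; then δ − 1.645 = Φ⁻¹(0.8) = 0.842, giving δ = 2.486.
δ = d·√n ⇒ n = (δ/d)² = (2.486 / 0.40)² = 38.64.
Rounding up, n = 39.

n = 39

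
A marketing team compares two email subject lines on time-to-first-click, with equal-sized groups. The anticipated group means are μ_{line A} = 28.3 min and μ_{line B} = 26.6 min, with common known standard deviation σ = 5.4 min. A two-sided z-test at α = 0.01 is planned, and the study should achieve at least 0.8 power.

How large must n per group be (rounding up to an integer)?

n = 236 per group

Standardized effect: d = |μ_{line A} − μ_{line B}| / σ = |28.3 − 26.6| / 5.4 = 0.3148
For power 0.8 need Φ(δ − z_{0.005}) = 0.8, so δ = z_{0.005} + z_{0.20} = 2.576 + 0.842 = 3.417.
(Ignoring the negligible lower-tail rejection probability gives the usual closed-form inversion.)
δ = d·√(n/2) ⇒ n = 2(δ/d)² = 2 × (3.417 / 0.3148)² = 235.68.
Round up to the next whole unit.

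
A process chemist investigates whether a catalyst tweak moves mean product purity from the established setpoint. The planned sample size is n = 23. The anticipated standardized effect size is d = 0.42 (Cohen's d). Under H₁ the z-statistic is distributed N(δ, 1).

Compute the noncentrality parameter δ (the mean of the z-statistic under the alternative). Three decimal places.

δ ≈ 2.014

The noncentrality parameter scales effect size by the design's sample-size factor: δ = d·√n = 0.42 × √23 = 2.0142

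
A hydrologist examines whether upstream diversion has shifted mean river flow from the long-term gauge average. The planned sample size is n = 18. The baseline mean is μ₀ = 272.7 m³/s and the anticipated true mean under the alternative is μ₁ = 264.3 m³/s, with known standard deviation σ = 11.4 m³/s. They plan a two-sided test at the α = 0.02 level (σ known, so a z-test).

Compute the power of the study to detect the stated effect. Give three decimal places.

Power ≈ 0.788

Standardized effect: d = |μ₁ − μ₀| / σ = |264.3 − 272.7| / 11.4 = 0.7368
Noncentrality parameter: δ = d·√n = 0.7368 × √18 = 3.1262
Critical value for a two-sided test at α = 0.02: z_{α/2} = 2.326.
Power = Φ(δ − 2.326) + Φ(−δ − 2.326) = Φ(0.800) + Φ(-5.453) = 0.7881 + 0.0000 = 0.7881.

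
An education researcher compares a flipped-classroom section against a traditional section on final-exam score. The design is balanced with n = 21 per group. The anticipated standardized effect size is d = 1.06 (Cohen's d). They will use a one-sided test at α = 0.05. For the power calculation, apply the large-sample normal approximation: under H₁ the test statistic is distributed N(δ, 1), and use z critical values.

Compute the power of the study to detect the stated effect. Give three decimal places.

Power ≈ 0.963

Noncentrality parameter: δ = d·√(n/2) = 1.06 × √(21/2) = 3.4348
One-sided α = 0.05 → critical value z_{0.05} = 1.645.
Power = P(Z > 1.645 − δ) = Φ(1.790) = 0.9633.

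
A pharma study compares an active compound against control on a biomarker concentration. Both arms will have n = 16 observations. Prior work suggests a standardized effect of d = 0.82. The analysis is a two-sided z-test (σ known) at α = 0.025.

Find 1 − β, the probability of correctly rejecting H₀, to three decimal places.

Noncentrality parameter: δ = d·√(n/2) = 0.82 × √(16/2) = 2.3193
Two-sided α = 0.025 → critical value z_{0.0125} = 2.241.
Power = Φ(δ − 2.241) + Φ(−δ − 2.241) = Φ(0.078) + Φ(-4.561) = 0.5310 + 0.0000 = 0.5311.

Power ≈ 0.531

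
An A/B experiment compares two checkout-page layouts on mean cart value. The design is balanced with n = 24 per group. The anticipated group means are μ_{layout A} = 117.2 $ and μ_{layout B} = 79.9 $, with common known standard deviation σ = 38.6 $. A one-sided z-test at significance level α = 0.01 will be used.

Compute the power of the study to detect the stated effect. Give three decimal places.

Standardized effect: d = |μ_{layout A} − μ_{layout B}| / σ = |117.2 − 79.9| / 38.6 = 0.9663
Noncentrality parameter: δ = d·√(n/2) = 0.9663 × √(24/2) = 3.3474
One-sided α = 0.01 → critical value z_{0.01} = 2.326.
Power = Φ(δ − 2.326) = Φ(1.021) = 0.8464.

Power ≈ 0.846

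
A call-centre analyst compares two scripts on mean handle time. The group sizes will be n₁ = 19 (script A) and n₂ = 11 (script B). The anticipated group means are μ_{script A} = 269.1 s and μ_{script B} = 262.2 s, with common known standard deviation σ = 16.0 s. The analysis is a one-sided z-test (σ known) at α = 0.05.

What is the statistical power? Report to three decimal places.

Power ≈ 0.306

Standardized effect: d = |μ_{script A} − μ_{script B}| / σ = |269.1 − 262.2| / 16.0 = 0.4313
Noncentrality parameter: δ = d / √(1/n₁ + 1/n₂) = 0.4313 / √(1/19 + 1/11) = 1.1383
One-sided α = 0.05 → critical value z_{0.05} = 1.645.
Power = P(Z > 1.645 − δ) = Φ(-0.507) = 0.3062.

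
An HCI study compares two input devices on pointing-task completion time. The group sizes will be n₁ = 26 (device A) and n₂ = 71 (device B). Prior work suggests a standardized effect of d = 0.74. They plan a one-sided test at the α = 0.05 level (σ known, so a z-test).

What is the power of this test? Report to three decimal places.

Power ≈ 0.943

Noncentrality parameter: δ = d / √(1/n₁ + 1/n₂) = 0.74 / √(1/26 + 1/71) = 3.2282
Critical value for a one-sided test at α = 0.05: z_α = 1.645.
Power = Φ(δ − 1.645) = Φ(1.583) = 0.9433.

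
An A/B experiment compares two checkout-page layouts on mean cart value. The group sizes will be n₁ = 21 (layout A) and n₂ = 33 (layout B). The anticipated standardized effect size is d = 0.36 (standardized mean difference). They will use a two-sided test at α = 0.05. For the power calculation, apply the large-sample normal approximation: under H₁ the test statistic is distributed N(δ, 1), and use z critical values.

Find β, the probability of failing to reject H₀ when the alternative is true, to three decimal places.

β ≈ 0.748

Noncentrality parameter: δ = d / √(1/n₁ + 1/n₂) = 0.36 / √(1/21 + 1/33) = 1.2897
Two-sided α = 0.05 → critical value z_{0.025} = 1.960.
Power = Φ(δ − 1.960) + Φ(−δ − 1.960) = Φ(-0.670) + Φ(-3.250) = 0.2513 + 0.0006 = 0.2519.
Type II error: β = 1 − power = 1 − 0.2519 = 0.7481.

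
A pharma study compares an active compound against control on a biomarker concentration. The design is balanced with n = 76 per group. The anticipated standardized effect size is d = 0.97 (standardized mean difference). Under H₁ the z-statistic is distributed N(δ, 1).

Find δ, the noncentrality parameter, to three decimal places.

δ ≈ 5.979

The noncentrality parameter scales effect size by the design's sample-size factor: δ = d·√(n/2) = 0.97 × √(76/2) = 5.9795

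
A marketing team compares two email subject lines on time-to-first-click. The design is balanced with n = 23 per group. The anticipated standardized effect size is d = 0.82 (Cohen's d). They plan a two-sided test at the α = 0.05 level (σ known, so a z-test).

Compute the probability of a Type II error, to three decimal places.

β ≈ 0.206

Noncentrality parameter: δ = d·√(n/2) = 0.82 × √(23/2) = 2.7808
Critical value for a two-sided test at α = 0.05: z_{α/2} = 1.960.
Power = Φ(δ − 1.960) + Φ(−δ − 1.960) = Φ(0.821) + Φ(-4.741) = 0.7941 + 0.0000 = 0.7941.
Type II error: β = 1 − power = 1 − 0.7941 = 0.2059.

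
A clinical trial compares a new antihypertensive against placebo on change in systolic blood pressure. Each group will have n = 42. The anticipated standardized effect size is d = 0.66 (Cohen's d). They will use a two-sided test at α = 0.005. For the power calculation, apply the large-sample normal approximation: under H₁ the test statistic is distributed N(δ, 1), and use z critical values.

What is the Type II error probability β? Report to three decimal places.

Noncentrality parameter: δ = d·√(n/2) = 0.66 × √(42/2) = 3.0245
Critical value for a two-sided test at α = 0.005: z_{α/2} = 2.807.
Power = Φ(δ − 2.807) + Φ(−δ − 2.807) = Φ(0.217) + Φ(-5.832) = 0.5861 + 0.0000 = 0.5861.
Type II error: β = 1 − power = 1 − 0.5861 = 0.4139.

β ≈ 0.414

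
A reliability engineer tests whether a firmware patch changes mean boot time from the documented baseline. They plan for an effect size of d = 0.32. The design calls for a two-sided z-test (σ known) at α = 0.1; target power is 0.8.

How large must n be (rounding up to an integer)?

For power 0.8 need Φ(δ − z_{0.05}) = 0.8, so δ = z_{0.05} + z_{0.20} = 1.645 + 0.842 = 2.486.
(Ignoring the negligible lower-tail rejection probability gives the usual closed-form inversion.)
δ = d·√n ⇒ n = (δ/d)² = (2.486 / 0.32)² = 60.38.
Rounding up, n = 61.

n = 61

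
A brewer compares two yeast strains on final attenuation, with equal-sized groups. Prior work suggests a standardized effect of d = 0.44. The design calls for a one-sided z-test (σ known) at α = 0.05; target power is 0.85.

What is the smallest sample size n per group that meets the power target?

n = 75 per group

For power 0.85 need Φ(δ − z_{0.05}) = 0.85, so δ = z_{0.05} + z_{0.15} = 1.645 + 1.036 = 2.681.
δ = d·√(n/2) ⇒ n = 2(δ/d)² = 2 × (2.681 / 0.44)² = 74.27.
Rounding up, n = 75 per group.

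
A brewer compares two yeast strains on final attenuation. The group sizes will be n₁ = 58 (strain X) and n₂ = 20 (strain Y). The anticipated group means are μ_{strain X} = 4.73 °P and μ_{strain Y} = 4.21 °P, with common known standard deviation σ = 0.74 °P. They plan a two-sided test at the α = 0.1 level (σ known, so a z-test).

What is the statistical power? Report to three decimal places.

Standardized effect: d = |μ_{strain X} − μ_{strain Y}| / σ = |4.73 − 4.21| / 0.74 = 0.7027
Noncentrality parameter: δ = d / √(1/n₁ + 1/n₂) = 0.7027 / √(1/58 + 1/20) = 2.7099
Two-sided α = 0.1 → critical value z_{0.05} = 1.645.
Power = Φ(δ − 1.645) + Φ(−δ − 1.645) = Φ(1.065) + Φ(-4.355) = 0.8566 + 0.0000 = 0.8566.

Power ≈ 0.857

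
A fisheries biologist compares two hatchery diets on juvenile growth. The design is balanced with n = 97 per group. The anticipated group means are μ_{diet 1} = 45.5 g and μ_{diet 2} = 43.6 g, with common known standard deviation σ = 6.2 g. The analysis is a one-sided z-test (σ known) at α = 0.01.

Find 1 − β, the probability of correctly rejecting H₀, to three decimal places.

Standardized effect: d = |μ_{diet 1} − μ_{diet 2}| / σ = |45.5 − 43.6| / 6.2 = 0.3065
Noncentrality parameter: λ = d·√(n/2) = 0.3065 × √(97/2) = 2.1342
One-sided α = 0.01 → critical value z_{0.01} = 2.326.
Power = Φ(λ − 2.326) = Φ(-0.192) = 0.4238.

Power ≈ 0.424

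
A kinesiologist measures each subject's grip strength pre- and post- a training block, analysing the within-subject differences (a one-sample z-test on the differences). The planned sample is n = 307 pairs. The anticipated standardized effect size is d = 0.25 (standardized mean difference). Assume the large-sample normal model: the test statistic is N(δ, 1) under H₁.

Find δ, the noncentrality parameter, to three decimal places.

δ ≈ 4.380

δ = d·√n = 0.25 × √307 = 4.3804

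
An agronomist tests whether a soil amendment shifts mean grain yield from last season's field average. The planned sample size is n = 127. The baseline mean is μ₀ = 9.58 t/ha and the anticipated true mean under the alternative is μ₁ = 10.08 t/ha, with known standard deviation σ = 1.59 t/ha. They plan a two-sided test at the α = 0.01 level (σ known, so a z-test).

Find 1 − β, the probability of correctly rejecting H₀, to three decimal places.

Standardized effect: d = |μ₁ − μ₀| / σ = |10.08 − 9.58| / 1.59 = 0.3145
Noncentrality parameter: δ = d·√n = 0.3145 × √127 = 3.5438
Critical value for a two-sided test at α = 0.01: z_{α/2} = 2.576.
Power = Φ(δ − 2.576) + Φ(−δ − 2.576) = Φ(0.968) + Φ(-6.120) = 0.8335 + 0.0000 = 0.8335.

Power ≈ 0.833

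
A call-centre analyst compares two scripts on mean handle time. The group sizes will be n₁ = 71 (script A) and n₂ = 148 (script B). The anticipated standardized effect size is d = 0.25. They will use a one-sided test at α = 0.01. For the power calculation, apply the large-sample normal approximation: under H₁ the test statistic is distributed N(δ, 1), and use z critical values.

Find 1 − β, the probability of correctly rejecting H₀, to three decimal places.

Noncentrality parameter: δ = d / √(1/n₁ + 1/n₂) = 0.25 / √(1/71 + 1/148) = 1.7317
Critical value for a one-sided test at α = 0.01: z_α = 2.326.
Power = Φ(δ − 2.326) = Φ(-0.595) = 0.2760.

Power ≈ 0.276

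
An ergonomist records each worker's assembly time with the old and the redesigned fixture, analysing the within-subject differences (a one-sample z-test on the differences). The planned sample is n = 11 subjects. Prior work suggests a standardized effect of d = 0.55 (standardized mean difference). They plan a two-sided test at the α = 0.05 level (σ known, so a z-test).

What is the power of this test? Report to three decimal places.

Power ≈ 0.446

Noncentrality parameter: δ = d·√n = 0.55 × √11 = 1.8241
Two-sided α = 0.05 → critical value z_{0.025} = 1.960.
Power = Φ(δ − 1.960) + Φ(−δ − 1.960) = Φ(-0.136) + Φ(-3.784) = 0.4460 + 0.0001 = 0.4461.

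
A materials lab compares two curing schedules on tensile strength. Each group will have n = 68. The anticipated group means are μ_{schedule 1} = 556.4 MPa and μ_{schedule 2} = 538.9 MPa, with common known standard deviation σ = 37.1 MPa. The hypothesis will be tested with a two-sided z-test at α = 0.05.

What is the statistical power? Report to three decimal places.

Power ≈ 0.785

Standardized effect: d = |μ_{schedule 1} − μ_{schedule 2}| / σ = |556.4 − 538.9| / 37.1 = 0.4717
Noncentrality parameter: δ = d·√(n/2) = 0.4717 × √(68/2) = 2.7504
Critical value for a two-sided test at α = 0.05: z_{α/2} = 1.960.
Power = Φ(δ − 1.960) + Φ(−δ − 1.960) = Φ(0.790) + Φ(-4.710) = 0.7854 + 0.0000 = 0.7854.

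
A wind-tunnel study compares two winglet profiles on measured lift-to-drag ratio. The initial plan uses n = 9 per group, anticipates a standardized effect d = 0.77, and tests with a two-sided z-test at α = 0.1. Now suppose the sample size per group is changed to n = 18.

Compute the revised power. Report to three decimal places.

Power ≈ 0.747

With n = 18 per group: δ = d·√(n/2) = 0.77 × √(18/2) = 2.3100. Critical value z_{0.05} = 1.645.
Revised power = Φ(δ − 1.645) + Φ(−δ − 1.645) = Φ(0.665) + Φ(-3.955) = 0.7470 + 0.0000 = 0.7471.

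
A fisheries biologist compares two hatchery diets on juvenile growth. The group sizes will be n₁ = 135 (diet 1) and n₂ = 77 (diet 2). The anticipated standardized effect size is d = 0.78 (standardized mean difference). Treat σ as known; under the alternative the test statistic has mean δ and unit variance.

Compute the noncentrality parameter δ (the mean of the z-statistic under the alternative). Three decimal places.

The noncentrality parameter scales effect size by the design's sample-size factor: δ = d / √(1/n₁ + 1/n₂) = 0.78 / √(1/135 + 1/77) = 5.4618

δ ≈ 5.462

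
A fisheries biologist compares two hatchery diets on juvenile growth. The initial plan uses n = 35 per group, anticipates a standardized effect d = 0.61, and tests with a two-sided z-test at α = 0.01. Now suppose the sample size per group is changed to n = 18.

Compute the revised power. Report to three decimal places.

With n = 18 per group: δ = d·√(n/2) = 0.61 × √(18/2) = 1.8300. Critical value z_{0.005} = 2.576.
Revised power = Φ(δ − 2.576) + Φ(−δ − 2.576) = Φ(-0.746) + Φ(-4.406) = 0.2279 + 0.0000 = 0.2279.

Power ≈ 0.228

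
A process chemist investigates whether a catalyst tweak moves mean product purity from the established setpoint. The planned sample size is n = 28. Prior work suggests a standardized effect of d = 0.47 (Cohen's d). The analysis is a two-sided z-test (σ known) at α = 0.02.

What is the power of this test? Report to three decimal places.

Noncentrality parameter: δ = d·√n = 0.47 × √28 = 2.4870
Two-sided α = 0.02 → critical value z_{0.01} = 2.326.
Power = Φ(δ − 2.326) + Φ(−δ − 2.326) = Φ(0.161) + Φ(-4.813) = 0.5638 + 0.0000 = 0.5638.

Power ≈ 0.564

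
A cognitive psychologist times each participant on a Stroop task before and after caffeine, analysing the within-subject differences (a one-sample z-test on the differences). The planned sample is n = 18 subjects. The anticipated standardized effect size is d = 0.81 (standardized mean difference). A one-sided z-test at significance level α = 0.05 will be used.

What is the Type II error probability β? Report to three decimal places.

Noncentrality parameter: δ = d·√n = 0.81 × √18 = 3.4365
One-sided α = 0.05 → critical value z_{0.05} = 1.645.
Power = Φ(δ − 1.645) = Φ(1.792) = 0.9634.
Type II error: β = 1 − power = 1 − 0.9634 = 0.0366.

β ≈ 0.037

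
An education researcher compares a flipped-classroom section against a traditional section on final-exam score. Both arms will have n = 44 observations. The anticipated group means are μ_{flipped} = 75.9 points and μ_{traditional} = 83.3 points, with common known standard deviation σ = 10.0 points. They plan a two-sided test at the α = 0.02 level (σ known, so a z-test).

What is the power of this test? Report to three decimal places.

Standardized effect: d = |μ_{flipped} − μ_{traditional}| / σ = |75.9 − 83.3| / 10.0 = 0.7400
Noncentrality parameter: λ = d·√(n/2) = 0.7400 × √(44/2) = 3.4709
Two-sided α = 0.02 → critical value z_{0.01} = 2.326.
Power = Φ(λ − 2.326) + Φ(−λ − 2.326) = Φ(1.145) + Φ(-5.797) = 0.8738 + 0.0000 = 0.8738.

Power ≈ 0.874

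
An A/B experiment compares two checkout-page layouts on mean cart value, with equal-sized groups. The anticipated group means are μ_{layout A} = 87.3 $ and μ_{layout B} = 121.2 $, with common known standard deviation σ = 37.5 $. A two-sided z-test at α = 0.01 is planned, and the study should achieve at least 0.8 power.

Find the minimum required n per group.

Standardized effect: d = |μ_{layout A} − μ_{layout B}| / σ = |87.3 − 121.2| / 37.5 = 0.9040
For power 0.8 need Φ(δ − z_{0.005}) = 0.8, so δ = z_{0.005} + z_{0.20} = 2.576 + 0.842 = 3.417.
(Ignoring the negligible lower-tail rejection probability gives the usual closed-form inversion.)
δ = d·√(n/2) ⇒ n = 2(δ/d)² = 2 × (3.417 / 0.9040)² = 28.58.
Rounding up, n = 29 per group.

n = 29 per group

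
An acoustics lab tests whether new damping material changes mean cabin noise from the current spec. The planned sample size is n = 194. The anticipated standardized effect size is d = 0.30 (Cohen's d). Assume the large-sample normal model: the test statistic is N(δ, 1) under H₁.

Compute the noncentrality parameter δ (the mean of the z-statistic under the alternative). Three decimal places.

δ ≈ 4.179

The noncentrality parameter scales effect size by the design's sample-size factor: δ = d·√n = 0.30 × √194 = 4.1785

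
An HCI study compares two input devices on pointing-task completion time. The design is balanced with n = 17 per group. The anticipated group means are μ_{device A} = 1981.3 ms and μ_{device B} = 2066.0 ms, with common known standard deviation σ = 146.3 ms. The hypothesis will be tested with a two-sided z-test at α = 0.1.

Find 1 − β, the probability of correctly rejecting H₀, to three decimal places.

Standardized effect: d = |μ_{device A} − μ_{device B}| / σ = |1981.3 − 2066.0| / 146.3 = 0.5789
Noncentrality parameter: δ = d·√(n/2) = 0.5789 × √(17/2) = 1.6879
Critical value for a two-sided test at α = 0.1: z_{α/2} = 1.645.
Power = Φ(δ − 1.645) + Φ(−δ − 1.645) = Φ(0.043) + Φ(-3.333) = 0.5172 + 0.0004 = 0.5176.

Power ≈ 0.518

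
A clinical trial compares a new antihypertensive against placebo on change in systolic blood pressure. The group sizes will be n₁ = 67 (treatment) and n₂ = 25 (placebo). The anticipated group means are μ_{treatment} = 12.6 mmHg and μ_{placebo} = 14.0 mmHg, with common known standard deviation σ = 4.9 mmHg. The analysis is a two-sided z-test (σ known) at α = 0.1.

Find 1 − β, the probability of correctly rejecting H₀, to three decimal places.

Power ≈ 0.337

Standardized effect: d = |μ_{treatment} − μ_{placebo}| / σ = |12.6 − 14.0| / 4.9 = 0.2857
Noncentrality parameter: δ = d / √(1/n₁ + 1/n₂) = 0.2857 / √(1/67 + 1/25) = 1.2191
Two-sided α = 0.1 → critical value z_{0.05} = 1.645.
Power = Φ(δ − 1.645) + Φ(−δ − 1.645) = Φ(-0.426) + Φ(-2.864) = 0.3351 + 0.0021 = 0.3372.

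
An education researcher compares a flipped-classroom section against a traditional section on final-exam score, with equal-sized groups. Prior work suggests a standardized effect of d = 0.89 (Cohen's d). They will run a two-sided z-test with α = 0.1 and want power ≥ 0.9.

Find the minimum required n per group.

n = 22 per group

Set Φ(δ − 1.645) = 0.9; then δ − 1.645 = Φ⁻¹(0.9) = 1.282, giving δ = 2.926.
(For δ > 0 the lower-tail rejection region contributes negligibly to power, so the one-term inversion is standard.)
δ = d·√(n/2) ⇒ n = 2(δ/d)² = 2 × (2.926 / 0.89)² = 21.62.
Rounding up, n = 22 per group.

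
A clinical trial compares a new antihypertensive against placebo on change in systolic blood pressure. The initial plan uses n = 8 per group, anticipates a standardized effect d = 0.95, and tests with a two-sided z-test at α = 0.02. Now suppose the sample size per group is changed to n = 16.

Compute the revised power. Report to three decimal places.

With n = 16 per group: δ = d·√(n/2) = 0.95 × √(16/2) = 2.6870. Critical value z_{0.01} = 2.326.
Revised power = Φ(δ − 2.326) + Φ(−δ − 2.326) = Φ(0.361) + Φ(-5.013) = 0.6408 + 0.0000 = 0.6408.

Power ≈ 0.641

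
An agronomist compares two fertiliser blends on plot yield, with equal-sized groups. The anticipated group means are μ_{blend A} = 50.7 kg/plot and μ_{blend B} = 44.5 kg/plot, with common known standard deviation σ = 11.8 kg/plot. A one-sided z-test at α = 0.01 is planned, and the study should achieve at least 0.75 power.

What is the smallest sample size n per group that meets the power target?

Standardized effect: d = |μ_{blend A} − μ_{blend B}| / σ = |50.7 − 44.5| / 11.8 = 0.5254
For power 0.75 need Φ(δ − z_{0.01}) = 0.75, so δ = z_{0.01} + z_{0.25} = 2.326 + 0.674 = 3.001.
δ = d·√(n/2) ⇒ n = 2(δ/d)² = 2 × (3.001 / 0.5254)² = 65.24.
Rounding up, n = 66 per group.

n = 66 per group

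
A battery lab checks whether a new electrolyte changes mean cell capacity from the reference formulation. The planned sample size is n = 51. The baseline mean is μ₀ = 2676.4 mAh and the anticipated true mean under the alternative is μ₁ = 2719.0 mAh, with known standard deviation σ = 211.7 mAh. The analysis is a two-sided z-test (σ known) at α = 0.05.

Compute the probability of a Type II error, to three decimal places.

Standardized effect: d = |μ₁ − μ₀| / σ = |2719.0 − 2676.4| / 211.7 = 0.2012
Noncentrality parameter: λ = d·√n = 0.2012 × √51 = 1.4371
Two-sided α = 0.05 → critical value z_{0.025} = 1.960.
Power = Φ(λ − 1.960) + Φ(−λ − 1.960) = Φ(-0.523) + Φ(-3.397) = 0.3005 + 0.0003 = 0.3009.
Type II error: β = 1 − power = 1 − 0.3009 = 0.6991.

β ≈ 0.699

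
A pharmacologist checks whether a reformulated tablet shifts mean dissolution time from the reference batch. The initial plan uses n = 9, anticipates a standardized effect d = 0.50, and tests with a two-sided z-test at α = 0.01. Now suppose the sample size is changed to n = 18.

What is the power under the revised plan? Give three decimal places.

Power ≈ 0.325

With n = 18: δ = d·√n = 0.50 × √18 = 2.1213. Critical value z_{0.005} = 2.576.
Revised power = Φ(δ − 2.576) + Φ(−δ − 2.576) = Φ(-0.455) + Φ(-4.697) = 0.3247 + 0.0000 = 0.3247.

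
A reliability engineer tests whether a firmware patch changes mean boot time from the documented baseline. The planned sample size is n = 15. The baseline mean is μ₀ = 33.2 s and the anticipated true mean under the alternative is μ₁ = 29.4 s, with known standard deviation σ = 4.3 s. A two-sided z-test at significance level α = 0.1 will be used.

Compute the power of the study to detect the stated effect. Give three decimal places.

Power ≈ 0.962

Standardized effect: d = |μ₁ − μ₀| / σ = |29.4 − 33.2| / 4.3 = 0.8837
Noncentrality parameter: λ = d·√n = 0.8837 × √15 = 3.4226
Critical value for a two-sided test at α = 0.1: z_{α/2} = 1.645.
Power = Φ(λ − 1.645) + Φ(−λ − 1.645) = Φ(1.778) + Φ(-5.067) = 0.9623 + 0.0000 = 0.9623.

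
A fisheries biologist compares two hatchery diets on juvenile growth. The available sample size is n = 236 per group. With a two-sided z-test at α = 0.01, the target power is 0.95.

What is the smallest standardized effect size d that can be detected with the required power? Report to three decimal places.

Required noncentrality: δ = z_{0.005} + z_{0.05} = 2.576 + 1.645 = 4.221.
(Lower-tail contribution to power is negligible for δ > 0.)
δ = d·√(n/2) ⇒ d = δ/√(n/2) = 4.221/√(236/2) = 0.3885.

d ≈ 0.389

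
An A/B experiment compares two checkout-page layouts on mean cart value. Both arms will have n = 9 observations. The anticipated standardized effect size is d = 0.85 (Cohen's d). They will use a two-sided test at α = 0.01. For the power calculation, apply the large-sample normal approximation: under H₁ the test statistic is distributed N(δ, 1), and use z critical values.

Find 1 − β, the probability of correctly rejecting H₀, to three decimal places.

Power ≈ 0.220

Noncentrality parameter: δ = d·√(n/2) = 0.85 × √(9/2) = 1.8031
Two-sided α = 0.01 → critical value z_{0.005} = 2.576.
Power = Φ(δ − 2.576) + Φ(−δ − 2.576) = Φ(-0.773) + Φ(-4.379) = 0.2198 + 0.0000 = 0.2199.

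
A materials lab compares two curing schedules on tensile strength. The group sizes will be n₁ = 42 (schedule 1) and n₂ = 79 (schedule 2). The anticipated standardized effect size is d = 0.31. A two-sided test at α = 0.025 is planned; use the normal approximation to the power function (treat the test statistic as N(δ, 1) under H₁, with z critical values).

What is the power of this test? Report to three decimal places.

Power ≈ 0.268

Noncentrality parameter: δ = d / √(1/n₁ + 1/n₂) = 0.31 / √(1/42 + 1/79) = 1.6233
Two-sided α = 0.025 → critical value z_{0.0125} = 2.241.
Power = Φ(δ − 2.241) + Φ(−δ − 2.241) = Φ(-0.618) + Φ(-3.865) = 0.2683 + 0.0001 = 0.2683.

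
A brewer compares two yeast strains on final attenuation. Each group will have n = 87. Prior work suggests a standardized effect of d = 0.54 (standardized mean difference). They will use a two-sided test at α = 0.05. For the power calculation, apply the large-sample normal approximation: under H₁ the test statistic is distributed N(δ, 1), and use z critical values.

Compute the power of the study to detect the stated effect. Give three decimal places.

Noncentrality parameter: δ = d·√(n/2) = 0.54 × √(87/2) = 3.5615
Two-sided α = 0.05 → critical value z_{0.025} = 1.960.
Power = Φ(δ − 1.960) + Φ(−δ − 1.960) = Φ(1.602) + Φ(-5.522) = 0.9454 + 0.0000 = 0.9454.

Power ≈ 0.945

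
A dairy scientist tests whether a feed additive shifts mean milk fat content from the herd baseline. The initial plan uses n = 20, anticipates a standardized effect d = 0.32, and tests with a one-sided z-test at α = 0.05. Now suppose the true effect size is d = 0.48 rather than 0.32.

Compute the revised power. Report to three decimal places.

With d = 0.48: δ = d·√n = 0.48 × √20 = 2.1466. Critical value z_{0.05} = 1.645.
Revised power = P(Z > 1.645 − δ) = Φ(0.502) = 0.6921.

Power ≈ 0.692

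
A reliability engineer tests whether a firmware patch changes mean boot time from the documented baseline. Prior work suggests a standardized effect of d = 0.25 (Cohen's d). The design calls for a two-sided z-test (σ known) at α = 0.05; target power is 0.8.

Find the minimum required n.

n = 126

For power 0.8 need Φ(δ − z_{0.025}) = 0.8, so δ = z_{0.025} + z_{0.20} = 1.960 + 0.842 = 2.802.
(The Φ(−δ − z_{α/2}) term is vanishingly small for δ > 0 and is dropped in the standard sample-size formula.)
δ = d·√n ⇒ n = (δ/d)² = (2.802 / 0.25)² = 125.58.
Rounding up, n = 126.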